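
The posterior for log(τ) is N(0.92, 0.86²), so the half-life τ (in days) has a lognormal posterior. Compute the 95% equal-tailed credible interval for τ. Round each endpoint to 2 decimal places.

[0.47, 13.54]

On the log scale the 95% interval is 0.92 ± 1.960 × 0.86 = [-0.7656, 2.6056].
Exponentiate: [e^-0.7656, e^2.6056] = [0.47, 13.54].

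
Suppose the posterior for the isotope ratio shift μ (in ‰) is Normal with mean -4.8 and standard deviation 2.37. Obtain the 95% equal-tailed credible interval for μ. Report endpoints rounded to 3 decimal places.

[-9.445, -0.155]

The posterior is symmetric, so the 95% equal-tailed interval is μ = -4.8 ± z·2.37 with z = 1.960.
Half-width: 1.960 × 2.37 = 4.645.
-4.8 − 4.645 = -9.445; -4.8 + 4.645 = -0.155.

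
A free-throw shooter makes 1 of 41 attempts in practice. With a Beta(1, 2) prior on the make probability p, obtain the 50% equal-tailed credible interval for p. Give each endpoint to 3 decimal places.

Posterior: Beta(1+1, 2+40) = Beta(2, 42).
Equal-tailed 50% interval: the 0.25 and 0.75 quantiles of Beta(2, 42).
Posterior mean ≈ 0.045, SD ≈ 0.031; a Normal approximation gives roughly [0.025, 0.066].
Exact: F⁻¹(0.25) = 0.022; F⁻¹(0.75) = 0.061.

[0.022, 0.061]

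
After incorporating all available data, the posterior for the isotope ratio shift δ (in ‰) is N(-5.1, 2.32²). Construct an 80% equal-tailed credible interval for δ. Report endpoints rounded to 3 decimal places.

The posterior is symmetric, so the 80% equal-tailed interval is δ = -5.1 ± z·2.32 with z = 1.282.
Half-width: 1.282 × 2.32 = 2.973.
-5.1 − 2.973 = -8.073; -5.1 + 2.973 = -2.127.

[-8.073, -2.127]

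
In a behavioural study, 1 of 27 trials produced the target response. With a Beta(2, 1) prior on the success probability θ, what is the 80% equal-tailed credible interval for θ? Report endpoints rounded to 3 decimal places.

Posterior: Beta(2+1, 1+26) = Beta(3, 27).
Equal-tailed 80% interval: the 0.1 and 0.9 quantiles of Beta(3, 27).
Posterior mean ≈ 0.100, SD ≈ 0.054; a Normal approximation gives roughly [0.031, 0.169].
Exact: F⁻¹(0.1) = 0.039; F⁻¹(0.9) = 0.173.

[0.039, 0.173]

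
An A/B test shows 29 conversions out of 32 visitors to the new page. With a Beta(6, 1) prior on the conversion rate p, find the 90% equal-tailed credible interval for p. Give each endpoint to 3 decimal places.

Posterior: Beta(6+29, 1+3) = Beta(35, 4).
Equal-tailed 90% interval: the 0.05 and 0.95 quantiles of Beta(35, 4).
Posterior mean ≈ 0.897, SD ≈ 0.048; a Normal approximation gives roughly [0.819, 0.976].
Exact: F⁻¹(0.05) = 0.808; F⁻¹(0.95) = 0.963.

[0.808, 0.963]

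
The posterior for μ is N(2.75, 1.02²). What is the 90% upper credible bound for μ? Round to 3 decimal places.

Need U with P(μ ≤ U) = 0.90: U = 2.75 + z_{0.1}·1.02.
z = 1.282; U = 2.75 + 1.282 × 1.02 = 4.057.

4.057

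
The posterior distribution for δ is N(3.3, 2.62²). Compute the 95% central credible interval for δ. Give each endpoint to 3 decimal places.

The posterior is symmetric, so the 95% equal-tailed interval is δ = 3.3 ± z·2.62 with z = 1.960.
Half-width: 1.960 × 2.62 = 5.135.
3.3 − 5.135 = -1.835; 3.3 + 5.135 = 8.435.

[-1.835, 8.435]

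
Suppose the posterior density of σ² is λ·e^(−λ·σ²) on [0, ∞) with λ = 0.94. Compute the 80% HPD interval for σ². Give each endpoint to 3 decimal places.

[0.000, 1.712]

The exponential density is strictly decreasing on [0, ∞), so the HPD interval is anchored at 0: [0, q] with P(σ² ≤ q) = 0.80.
q = −ln(1 − 0.80) / 0.94 = 1.6094 / 0.94 = 1.712.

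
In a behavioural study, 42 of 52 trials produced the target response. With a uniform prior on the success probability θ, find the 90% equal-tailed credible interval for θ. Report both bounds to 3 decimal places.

Posterior: Beta(1+42, 1+10) = Beta(43, 11).
Equal-tailed 90% interval: the 0.05 and 0.95 quantiles of Beta(43, 11).
Posterior mean ≈ 0.796, SD ≈ 0.054; a Normal approximation gives roughly [0.707, 0.886].
Exact: F⁻¹(0.05) = 0.701; F⁻¹(0.95) = 0.879.

[0.701, 0.879]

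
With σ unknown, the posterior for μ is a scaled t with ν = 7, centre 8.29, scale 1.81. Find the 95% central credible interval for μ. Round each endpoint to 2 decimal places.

[4.01, 12.57]

The t_7 distribution is symmetric; the 95% interval is 8.29 ± t·1.81 with t_{0.975,7} = 2.365.
Half-width: 2.365 × 1.81 = 4.28.
8.29 − 4.28 = 4.01; 8.29 + 4.28 = 12.57.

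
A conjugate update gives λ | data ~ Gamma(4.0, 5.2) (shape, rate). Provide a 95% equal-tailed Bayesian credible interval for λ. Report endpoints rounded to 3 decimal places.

[0.210, 1.686]

Posterior: Gamma(shape 4.0, rate 5.2).
Equal-tailed 95% interval: Gamma(4.0, 5.2) quantiles at 0.025 and 0.975.
Posterior mean ≈ 0.769, SD ≈ 0.385; a Normal approximation gives roughly [0.015, 1.523].
Exact: lower = 0.210; upper = 1.686.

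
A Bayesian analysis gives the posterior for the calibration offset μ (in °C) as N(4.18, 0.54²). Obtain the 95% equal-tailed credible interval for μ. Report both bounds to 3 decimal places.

The posterior is symmetric, so the 95% equal-tailed interval is μ = 4.18 ± z·0.54 with z = 1.960.
Half-width: 1.960 × 0.54 = 1.058.
4.18 − 1.058 = 3.122; 4.18 + 1.058 = 5.238.

[3.122, 5.238]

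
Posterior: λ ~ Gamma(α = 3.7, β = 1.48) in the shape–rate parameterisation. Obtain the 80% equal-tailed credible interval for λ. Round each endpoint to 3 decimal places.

Posterior: Gamma(shape 3.7, rate 1.48).
Equal-tailed 80% interval: Gamma(3.7, 1.48) quantiles at 0.1 and 0.9.
Posterior mean ≈ 2.500, SD ≈ 1.300; a Normal approximation gives roughly [0.834, 4.166].
Exact: lower = 1.045; upper = 4.243.

[1.045, 4.243]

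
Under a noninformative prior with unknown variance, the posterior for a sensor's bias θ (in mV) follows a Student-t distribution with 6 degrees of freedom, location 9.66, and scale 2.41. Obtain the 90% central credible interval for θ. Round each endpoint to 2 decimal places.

The t_6 distribution is symmetric; the 90% interval is 9.66 ± t·2.41 with t_{0.95,6} = 1.943.
Half-width: 1.943 × 2.41 = 4.68.
9.66 − 4.68 = 4.98; 9.66 + 4.68 = 14.34.

[4.98, 14.34]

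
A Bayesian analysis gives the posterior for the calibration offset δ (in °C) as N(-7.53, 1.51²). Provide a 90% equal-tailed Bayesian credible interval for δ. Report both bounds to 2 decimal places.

[-10.01, -5.05]

The posterior is symmetric, so the 90% equal-tailed interval is δ = -7.53 ± z·1.51 with z = 1.645.
Half-width: 1.645 × 1.51 = 2.48.
-7.53 − 2.48 = -10.01; -7.53 + 2.48 = -5.05.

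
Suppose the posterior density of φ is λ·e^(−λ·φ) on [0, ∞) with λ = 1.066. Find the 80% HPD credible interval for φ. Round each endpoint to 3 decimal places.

The exponential density is strictly decreasing on [0, ∞), so the HPD interval is anchored at 0: [0, q] with P(φ ≤ q) = 0.80.
q = −ln(1 − 0.80) / 1.066 = 1.6094 / 1.066 = 1.510.

[0.000, 1.510]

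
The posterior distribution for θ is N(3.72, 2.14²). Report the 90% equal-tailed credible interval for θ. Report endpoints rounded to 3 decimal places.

[0.200, 7.240]

The posterior is symmetric, so the 90% equal-tailed interval is θ = 3.72 ± z·2.14 with z = 1.645.
Half-width: 1.645 × 2.14 = 3.520.
3.72 − 3.520 = 0.200; 3.72 + 3.520 = 7.240.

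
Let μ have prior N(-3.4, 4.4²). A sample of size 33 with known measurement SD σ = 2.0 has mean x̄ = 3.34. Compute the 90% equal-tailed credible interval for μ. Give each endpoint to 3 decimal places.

Posterior precision = 1/4.4² + 33/2.0² = 0.0517 + 8.2500 = 8.3017, so posterior SD = 0.3471.
Posterior mean = (-3.4/4.4² + 33·3.34/2.0²) / 8.3017 = 3.2981.
Interval: 3.2981 ± 1.645 × 0.3471 → [2.727, 3.869].

[2.727, 3.869]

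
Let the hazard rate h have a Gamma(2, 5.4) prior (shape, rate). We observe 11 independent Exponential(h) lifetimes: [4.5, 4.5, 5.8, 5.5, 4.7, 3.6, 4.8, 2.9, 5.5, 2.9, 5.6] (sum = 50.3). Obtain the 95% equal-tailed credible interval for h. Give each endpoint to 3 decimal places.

Posterior: Gamma(2+11, 5.4+50.3) = Gamma(13, 55.7) (shape, rate).
Equal-tailed 95% interval: Gamma(13, 55.7) quantiles at 0.025 and 0.975.
Posterior mean ≈ 0.233, SD ≈ 0.065; a Normal approximation gives roughly [0.107, 0.360].
Exact: lower = 0.124; upper = 0.376.

[0.124, 0.376]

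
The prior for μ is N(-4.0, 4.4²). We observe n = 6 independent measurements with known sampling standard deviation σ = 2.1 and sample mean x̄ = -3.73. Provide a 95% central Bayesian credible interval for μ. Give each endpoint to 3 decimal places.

[-5.389, -2.091]

Posterior precision = 1/4.4² + 6/2.1² = 0.0517 + 1.3605 = 1.4122, so posterior SD = 0.8415.
Posterior mean = (-4.0/4.4² + 6·-3.73/2.1²) / 1.4122 = -3.7399.
Interval: -3.7399 ± 1.960 × 0.8415 → [-5.389, -2.091].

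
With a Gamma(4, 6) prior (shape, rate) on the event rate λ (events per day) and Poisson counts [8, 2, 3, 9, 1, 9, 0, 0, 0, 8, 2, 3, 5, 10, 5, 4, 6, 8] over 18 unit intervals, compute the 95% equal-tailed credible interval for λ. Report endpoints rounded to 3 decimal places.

Posterior: Gamma(4+83, 6+18) = Gamma(87, 24) (shape, rate).
Equal-tailed 95% interval: Gamma(87, 24) quantiles at 0.025 and 0.975.
Posterior mean ≈ 3.625, SD ≈ 0.389; a Normal approximation gives roughly [2.863, 4.387].
Exact: lower = 2.903; upper = 4.425.

[2.903, 4.425]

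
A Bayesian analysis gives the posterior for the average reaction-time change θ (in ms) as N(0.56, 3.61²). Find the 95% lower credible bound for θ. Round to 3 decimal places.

-5.378

Need L with P(θ ≥ L) = 0.95: L = 0.56 − z_{0.05}·3.61.
z = 1.645; L = 0.56 − 1.645 × 3.61 = -5.378.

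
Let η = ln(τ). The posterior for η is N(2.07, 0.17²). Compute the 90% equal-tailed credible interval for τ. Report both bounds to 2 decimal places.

On the log scale the 90% interval is 2.07 ± 1.645 × 0.17 = [1.7904, 2.3496].
Exponentiate: [e^1.7904, e^2.3496] = [5.99, 10.48].

[5.99, 10.48]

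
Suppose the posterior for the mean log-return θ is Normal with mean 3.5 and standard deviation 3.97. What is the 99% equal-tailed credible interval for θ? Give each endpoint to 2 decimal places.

[-6.73, 13.73]

The posterior is symmetric, so the 99% equal-tailed interval is θ = 3.5 ± z·3.97 with z = 2.576.
Half-width: 2.576 × 3.97 = 10.23.
3.5 − 10.23 = -6.73; 3.5 + 10.23 = 13.73.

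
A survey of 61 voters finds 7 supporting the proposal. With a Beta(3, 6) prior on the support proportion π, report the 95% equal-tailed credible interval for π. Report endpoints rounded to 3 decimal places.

[0.072, 0.233]

Posterior: Beta(3+7, 6+54) = Beta(10, 60).
Equal-tailed 95% interval: the 0.025 and 0.975 quantiles of Beta(10, 60).
Posterior mean ≈ 0.143, SD ≈ 0.042; a Normal approximation gives roughly [0.061, 0.224].
Exact: F⁻¹(0.025) = 0.072; F⁻¹(0.975) = 0.233.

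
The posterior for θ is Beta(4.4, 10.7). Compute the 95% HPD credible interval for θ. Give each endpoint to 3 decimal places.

[0.085, 0.513]

The posterior is unimodal and skewed, so the HPD interval has equal density at both endpoints and is the shortest 95% interval.
Solving f(0.085) = f(0.513) with F(0.513) − F(0.085) = 0.95 gives [0.085, 0.513].
For comparison, the equal-tailed interval is [0.100, 0.535]; the HPD is narrower and shifted toward the mode.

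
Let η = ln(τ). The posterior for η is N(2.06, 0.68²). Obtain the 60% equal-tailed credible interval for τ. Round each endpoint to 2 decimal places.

[4.43, 13.91]

On the log scale the 60% interval is 2.06 ± 0.842 × 0.68 = [1.4877, 2.6323].
Exponentiate: [e^1.4877, e^2.6323] = [4.43, 13.91].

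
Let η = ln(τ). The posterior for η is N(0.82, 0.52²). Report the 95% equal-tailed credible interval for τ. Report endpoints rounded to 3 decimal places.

On the log scale the 95% interval is 0.82 ± 1.960 × 0.52 = [-0.1992, 1.8392].
Exponentiate: [e^-0.1992, e^1.8392] = [0.819, 6.291].

[0.819, 6.291]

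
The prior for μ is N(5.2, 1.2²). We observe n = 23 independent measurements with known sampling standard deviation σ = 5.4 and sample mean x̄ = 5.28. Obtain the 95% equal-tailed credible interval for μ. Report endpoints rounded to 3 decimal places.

[3.633, 6.852]

Posterior precision = 1/1.2² + 23/5.4² = 0.6944 + 0.7888 = 1.4832, so posterior SD = 0.8211.
Posterior mean = (5.2/1.2² + 23·5.28/5.4²) / 1.4832 = 5.2425.
Interval: 5.2425 ± 1.960 × 0.8211 → [3.633, 6.852].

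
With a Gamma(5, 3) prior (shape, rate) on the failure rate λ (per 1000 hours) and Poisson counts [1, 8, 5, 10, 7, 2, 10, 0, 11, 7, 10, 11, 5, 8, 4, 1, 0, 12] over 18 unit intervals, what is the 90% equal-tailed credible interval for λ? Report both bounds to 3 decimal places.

Posterior: Gamma(5+112, 3+18) = Gamma(117, 21) (shape, rate).
Equal-tailed 90% interval: Gamma(117, 21) quantiles at 0.05 and 0.95.
Posterior mean ≈ 5.571, SD ≈ 0.515; a Normal approximation gives roughly [4.724, 6.419].
Exact: lower = 4.752; upper = 6.445.

[4.752, 6.445]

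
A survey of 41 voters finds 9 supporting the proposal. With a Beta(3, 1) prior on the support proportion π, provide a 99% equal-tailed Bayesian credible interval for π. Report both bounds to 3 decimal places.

Posterior: Beta(3+9, 1+32) = Beta(12, 33).
Equal-tailed 99% interval: the 0.005 and 0.995 quantiles of Beta(12, 33).
Posterior mean ≈ 0.267, SD ≈ 0.065; a Normal approximation gives roughly [0.099, 0.435].
Exact: F⁻¹(0.005) = 0.121; F⁻¹(0.995) = 0.450.

[0.121, 0.450]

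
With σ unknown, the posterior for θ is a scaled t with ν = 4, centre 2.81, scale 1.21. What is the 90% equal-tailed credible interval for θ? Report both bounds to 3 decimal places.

[0.230, 5.390]

The t_4 distribution is symmetric; the 90% interval is 2.81 ± t·1.21 with t_{0.95,4} = 2.132.
Half-width: 2.132 × 1.21 = 2.580.
2.81 − 2.580 = 0.230; 2.81 + 2.580 = 5.390.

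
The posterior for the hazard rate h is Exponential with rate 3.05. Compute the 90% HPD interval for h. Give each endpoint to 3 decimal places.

The exponential density is strictly decreasing on [0, ∞), so the HPD interval is anchored at 0: [0, q] with P(h ≤ q) = 0.90.
q = −ln(1 − 0.90) / 3.05 = 2.3026 / 3.05 = 0.755.

[0.000, 0.755]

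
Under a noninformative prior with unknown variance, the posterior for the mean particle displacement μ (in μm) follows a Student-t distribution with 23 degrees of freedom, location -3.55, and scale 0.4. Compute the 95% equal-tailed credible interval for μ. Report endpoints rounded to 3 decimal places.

The t_23 distribution is symmetric; the 95% interval is -3.55 ± t·0.4 with t_{0.975,23} = 2.069.
Half-width: 2.069 × 0.4 = 0.827.
-3.55 − 0.827 = -4.377; -3.55 + 0.827 = -2.723.

[-4.377, -2.723]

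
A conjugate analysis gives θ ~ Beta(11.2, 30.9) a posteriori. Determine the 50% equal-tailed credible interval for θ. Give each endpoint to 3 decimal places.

Posterior: Beta(11.2, 30.9).
Equal-tailed 50% interval: the 0.25 and 0.75 quantiles of Beta(11.2, 30.9).
Posterior mean ≈ 0.266, SD ≈ 0.067; a Normal approximation gives roughly [0.221, 0.311].
Exact: F⁻¹(0.25) = 0.218; F⁻¹(0.75) = 0.310.

[0.218, 0.310]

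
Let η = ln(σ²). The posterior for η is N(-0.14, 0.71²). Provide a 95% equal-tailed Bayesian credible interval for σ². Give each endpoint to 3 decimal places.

On the log scale the 95% interval is -0.14 ± 1.960 × 0.71 = [-1.5316, 1.2516].
Exponentiate: [e^-1.5316, e^1.2516] = [0.216, 3.496].

[0.216, 3.496]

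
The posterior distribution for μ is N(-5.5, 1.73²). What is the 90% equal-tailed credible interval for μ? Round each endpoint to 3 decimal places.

[-8.346, -2.654]

The posterior is symmetric, so the 90% equal-tailed interval is μ = -5.5 ± z·1.73 with z = 1.645.
Half-width: 1.645 × 1.73 = 2.846.
-5.5 − 2.846 = -8.346; -5.5 + 2.846 = -2.654.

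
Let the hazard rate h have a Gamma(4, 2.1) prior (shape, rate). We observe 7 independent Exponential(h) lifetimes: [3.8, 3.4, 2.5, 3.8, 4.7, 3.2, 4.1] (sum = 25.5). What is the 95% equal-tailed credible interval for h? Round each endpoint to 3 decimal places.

[0.199, 0.666]

Posterior: Gamma(4+7, 2.1+25.5) = Gamma(11, 27.6) (shape, rate).
Equal-tailed 95% interval: Gamma(11, 27.6) quantiles at 0.025 and 0.975.
Posterior mean ≈ 0.399, SD ≈ 0.120; a Normal approximation gives roughly [0.163, 0.634].
Exact: lower = 0.199; upper = 0.666.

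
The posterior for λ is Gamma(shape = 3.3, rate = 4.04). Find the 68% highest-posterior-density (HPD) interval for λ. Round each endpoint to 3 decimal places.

The posterior is unimodal and skewed, so the HPD interval has equal density at both endpoints and is the shortest 68% interval.
Solving f(0.265) = f(1.048) with F(1.048) − F(0.265) = 0.68 gives [0.265, 1.048].
For comparison, the equal-tailed interval is [0.392, 1.241]; the HPD is narrower and shifted toward the mode.

[0.265, 1.048]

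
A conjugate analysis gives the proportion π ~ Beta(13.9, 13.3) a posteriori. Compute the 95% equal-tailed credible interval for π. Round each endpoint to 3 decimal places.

Posterior: Beta(13.9, 13.3).
Equal-tailed 95% interval: the 0.025 and 0.975 quantiles of Beta(13.9, 13.3).
Posterior mean ≈ 0.511, SD ≈ 0.094; a Normal approximation gives roughly [0.327, 0.696].
Exact: F⁻¹(0.025) = 0.327; F⁻¹(0.975) = 0.693.

[0.327, 0.693]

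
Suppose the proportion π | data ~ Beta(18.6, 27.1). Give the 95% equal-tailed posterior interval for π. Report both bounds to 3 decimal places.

[0.271, 0.551]

Posterior: Beta(18.6, 27.1).
Equal-tailed 95% interval: the 0.025 and 0.975 quantiles of Beta(18.6, 27.1).
Posterior mean ≈ 0.407, SD ≈ 0.072; a Normal approximation gives roughly [0.266, 0.548].
Exact: F⁻¹(0.025) = 0.271; F⁻¹(0.975) = 0.551.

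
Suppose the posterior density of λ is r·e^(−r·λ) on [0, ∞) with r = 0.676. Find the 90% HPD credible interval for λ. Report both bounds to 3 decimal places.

[0.000, 3.406]

The exponential density is strictly decreasing on [0, ∞), so the HPD interval is anchored at 0: [0, q] with P(λ ≤ q) = 0.90.
q = −ln(1 − 0.90) / 0.676 = 2.3026 / 0.676 = 3.406.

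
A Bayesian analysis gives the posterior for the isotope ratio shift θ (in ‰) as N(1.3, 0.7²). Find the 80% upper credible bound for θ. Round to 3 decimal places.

1.889

Need U with P(θ ≤ U) = 0.80: U = 1.3 + z_{0.2}·0.7.
z = 0.842; U = 1.3 + 0.842 × 0.7 = 1.889.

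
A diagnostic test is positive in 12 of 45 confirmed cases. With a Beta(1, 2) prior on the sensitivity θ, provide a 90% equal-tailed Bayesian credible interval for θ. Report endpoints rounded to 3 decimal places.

Posterior: Beta(1+12, 2+33) = Beta(13, 35).
Equal-tailed 90% interval: the 0.05 and 0.95 quantiles of Beta(13, 35).
Posterior mean ≈ 0.271, SD ≈ 0.063; a Normal approximation gives roughly [0.166, 0.375].
Exact: F⁻¹(0.05) = 0.172; F⁻¹(0.95) = 0.381.

[0.172, 0.381]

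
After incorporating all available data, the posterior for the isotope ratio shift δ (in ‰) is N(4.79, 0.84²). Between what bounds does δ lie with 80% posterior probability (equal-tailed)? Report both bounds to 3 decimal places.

The posterior is symmetric, so the 80% equal-tailed interval is δ = 4.79 ± z·0.84 with z = 1.282.
Half-width: 1.282 × 0.84 = 1.077.
4.79 − 1.077 = 3.713; 4.79 + 1.077 = 5.867.

[3.713, 5.867]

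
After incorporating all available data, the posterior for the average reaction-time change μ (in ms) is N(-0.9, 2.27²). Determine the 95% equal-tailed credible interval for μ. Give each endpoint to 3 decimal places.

[-5.349, 3.549]

The posterior is symmetric, so the 95% equal-tailed interval is μ = -0.9 ± z·2.27 with z = 1.960.
Half-width: 1.960 × 2.27 = 4.449.
-0.9 − 4.449 = -5.349; -0.9 + 4.449 = 3.549.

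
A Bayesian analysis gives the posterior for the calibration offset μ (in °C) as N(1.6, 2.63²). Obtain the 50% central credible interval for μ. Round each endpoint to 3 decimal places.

The posterior is symmetric, so the 50% equal-tailed interval is μ = 1.6 ± z·2.63 with z = 0.674.
Half-width: 0.674 × 2.63 = 1.774.
1.6 − 1.774 = -0.174; 1.6 + 1.774 = 3.374.

[-0.174, 3.374]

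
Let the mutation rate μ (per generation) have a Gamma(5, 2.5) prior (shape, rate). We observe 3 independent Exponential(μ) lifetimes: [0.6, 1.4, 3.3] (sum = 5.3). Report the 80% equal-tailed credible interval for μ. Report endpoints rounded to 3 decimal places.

[0.597, 1.509]

Posterior: Gamma(5+3, 2.5+5.3) = Gamma(8, 7.8) (shape, rate).
Equal-tailed 80% interval: Gamma(8, 7.8) quantiles at 0.1 and 0.9.
Posterior mean ≈ 1.026, SD ≈ 0.363; a Normal approximation gives roughly [0.561, 1.490].
Exact: lower = 0.597; upper = 1.509.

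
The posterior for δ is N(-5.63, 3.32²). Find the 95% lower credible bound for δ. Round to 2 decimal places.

-11.09

Need L with P(δ ≥ L) = 0.95: L = -5.63 − z_{0.05}·3.32.
z = 1.645; L = -5.63 − 1.645 × 3.32 = -11.09.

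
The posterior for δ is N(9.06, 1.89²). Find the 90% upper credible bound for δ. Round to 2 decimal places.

Need U with P(δ ≤ U) = 0.90: U = 9.06 + z_{0.1}·1.89.
z = 1.282; U = 9.06 + 1.282 × 1.89 = 11.48.

11.48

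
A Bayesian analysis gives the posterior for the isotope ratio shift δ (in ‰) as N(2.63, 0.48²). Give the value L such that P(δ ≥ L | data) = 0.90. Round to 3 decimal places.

2.015

Need L with P(δ ≥ L) = 0.90: L = 2.63 − z_{0.1}·0.48.
z = 1.282; L = 2.63 − 1.282 × 0.48 = 2.015.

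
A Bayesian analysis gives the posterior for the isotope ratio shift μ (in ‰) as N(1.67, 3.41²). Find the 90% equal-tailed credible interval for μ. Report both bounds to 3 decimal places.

The posterior is symmetric, so the 90% equal-tailed interval is μ = 1.67 ± z·3.41 with z = 1.645.
Half-width: 1.645 × 3.41 = 5.609.
1.67 − 5.609 = -3.939; 1.67 + 5.609 = 7.279.

[-3.939, 7.279]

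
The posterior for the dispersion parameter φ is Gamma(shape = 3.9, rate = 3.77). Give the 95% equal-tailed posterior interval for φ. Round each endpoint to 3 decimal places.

[0.276, 2.286]

Posterior: Gamma(shape 3.9, rate 3.77).
Equal-tailed 95% interval: Gamma(3.9, 3.77) quantiles at 0.025 and 0.975.
Posterior mean ≈ 1.034, SD ≈ 0.524; a Normal approximation gives roughly [0.008, 2.061].
Exact: lower = 0.276; upper = 2.286.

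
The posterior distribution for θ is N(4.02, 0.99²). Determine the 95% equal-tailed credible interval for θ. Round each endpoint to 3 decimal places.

The posterior is symmetric, so the 95% equal-tailed interval is θ = 4.02 ± z·0.99 with z = 1.960.
Half-width: 1.960 × 0.99 = 1.940.
4.02 − 1.940 = 2.080; 4.02 + 1.940 = 5.960.

[2.080, 5.960]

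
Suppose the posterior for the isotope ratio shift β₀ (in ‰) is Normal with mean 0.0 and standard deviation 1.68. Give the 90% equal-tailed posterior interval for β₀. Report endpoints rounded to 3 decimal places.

The posterior is symmetric, so the 90% equal-tailed interval is β₀ = 0.0 ± z·1.68 with z = 1.645.
Half-width: 1.645 × 1.68 = 2.763.
0.0 − 2.763 = -2.763; 0.0 + 2.763 = 2.763.

[-2.763, 2.763]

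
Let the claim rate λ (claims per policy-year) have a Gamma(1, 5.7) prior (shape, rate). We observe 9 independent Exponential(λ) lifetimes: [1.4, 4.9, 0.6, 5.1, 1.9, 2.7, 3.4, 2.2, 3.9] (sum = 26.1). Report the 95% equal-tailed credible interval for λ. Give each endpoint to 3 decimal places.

Posterior: Gamma(1+9, 5.7+26.1) = Gamma(10, 31.8) (shape, rate).
Equal-tailed 95% interval: Gamma(10, 31.8) quantiles at 0.025 and 0.975.
Posterior mean ≈ 0.314, SD ≈ 0.099; a Normal approximation gives roughly [0.120, 0.509].
Exact: lower = 0.151; upper = 0.537.

[0.151, 0.537]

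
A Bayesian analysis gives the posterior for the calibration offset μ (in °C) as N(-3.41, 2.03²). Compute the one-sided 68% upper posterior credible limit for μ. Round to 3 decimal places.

Need U with P(μ ≤ U) = 0.68: U = -3.41 + z_{0.32}·2.03.
z = 0.468; U = -3.41 + 0.468 × 2.03 = -2.461.

-2.461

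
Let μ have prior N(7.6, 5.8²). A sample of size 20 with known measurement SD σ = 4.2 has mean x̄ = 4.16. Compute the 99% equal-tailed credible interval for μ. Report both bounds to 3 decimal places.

Posterior precision = 1/5.8² + 20/4.2² = 0.0297 + 1.1338 = 1.1635, so posterior SD = 0.9271.
Posterior mean = (7.6/5.8² + 20·4.16/4.2²) / 1.1635 = 4.2479.
Interval: 4.2479 ± 2.576 × 0.9271 → [1.860, 6.636].

[1.860, 6.636]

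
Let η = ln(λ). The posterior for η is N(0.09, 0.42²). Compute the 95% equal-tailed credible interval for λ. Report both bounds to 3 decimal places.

On the log scale the 95% interval is 0.09 ± 1.960 × 0.42 = [-0.7332, 0.9132].
Exponentiate: [e^-0.7332, e^0.9132] = [0.480, 2.492].

[0.480, 2.492]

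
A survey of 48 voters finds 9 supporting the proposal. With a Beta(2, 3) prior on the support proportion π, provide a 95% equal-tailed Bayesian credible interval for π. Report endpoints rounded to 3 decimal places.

[0.111, 0.325]

Posterior: Beta(2+9, 3+39) = Beta(11, 42).
Equal-tailed 95% interval: the 0.025 and 0.975 quantiles of Beta(11, 42).
Posterior mean ≈ 0.208, SD ≈ 0.055; a Normal approximation gives roughly [0.099, 0.316].
Exact: F⁻¹(0.025) = 0.111; F⁻¹(0.975) = 0.325.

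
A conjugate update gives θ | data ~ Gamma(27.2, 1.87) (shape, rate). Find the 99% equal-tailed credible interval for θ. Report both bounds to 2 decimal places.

[8.36, 22.73]

Posterior: Gamma(shape 27.2, rate 1.87).
Equal-tailed 99% interval: Gamma(27.2, 1.87) quantiles at 0.005 and 0.995.
Posterior mean ≈ 14.55, SD ≈ 2.79; a Normal approximation gives roughly [7.36, 21.73].
Exact: lower = 8.36; upper = 22.73.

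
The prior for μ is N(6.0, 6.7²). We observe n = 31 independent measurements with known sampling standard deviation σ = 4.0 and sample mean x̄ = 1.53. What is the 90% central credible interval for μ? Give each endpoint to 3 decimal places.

[0.406, 2.756]

Posterior precision = 1/6.7² + 31/4.0² = 0.0223 + 1.9375 = 1.9598, so posterior SD = 0.7143.
Posterior mean = (6.0/6.7² + 31·1.53/4.0²) / 1.9598 = 1.5808.
Interval: 1.5808 ± 1.645 × 0.7143 → [0.406, 2.756].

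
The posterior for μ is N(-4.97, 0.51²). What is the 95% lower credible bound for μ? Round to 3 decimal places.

Need L with P(μ ≥ L) = 0.95: L = -4.97 − z_{0.05}·0.51.
z = 1.645; L = -4.97 − 1.645 × 0.51 = -5.809.

-5.809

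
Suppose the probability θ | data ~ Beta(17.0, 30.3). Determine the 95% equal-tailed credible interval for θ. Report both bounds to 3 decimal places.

[0.230, 0.500]

Posterior: Beta(17.0, 30.3).
Equal-tailed 95% interval: the 0.025 and 0.975 quantiles of Beta(17.0, 30.3).
Posterior mean ≈ 0.359, SD ≈ 0.069; a Normal approximation gives roughly [0.224, 0.495].
Exact: F⁻¹(0.025) = 0.230; F⁻¹(0.975) = 0.500.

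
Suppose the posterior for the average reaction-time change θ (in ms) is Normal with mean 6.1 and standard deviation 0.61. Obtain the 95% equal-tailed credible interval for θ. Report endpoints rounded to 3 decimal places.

[4.904, 7.296]

The posterior is symmetric, so the 95% equal-tailed interval is θ = 6.1 ± z·0.61 with z = 1.960.
Half-width: 1.960 × 0.61 = 1.196.
6.1 − 1.196 = 4.904; 6.1 + 1.196 = 7.296.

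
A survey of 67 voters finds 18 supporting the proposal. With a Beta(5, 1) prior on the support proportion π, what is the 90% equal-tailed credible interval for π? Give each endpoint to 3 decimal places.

Posterior: Beta(5+18, 1+49) = Beta(23, 50).
Equal-tailed 90% interval: the 0.05 and 0.95 quantiles of Beta(23, 50).
Posterior mean ≈ 0.315, SD ≈ 0.054; a Normal approximation gives roughly [0.226, 0.404].
Exact: F⁻¹(0.05) = 0.229; F⁻¹(0.95) = 0.407.

[0.229, 0.407]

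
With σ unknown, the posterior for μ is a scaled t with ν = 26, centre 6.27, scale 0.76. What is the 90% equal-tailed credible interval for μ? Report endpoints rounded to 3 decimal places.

The t_26 distribution is symmetric; the 90% interval is 6.27 ± t·0.76 with t_{0.95,26} = 1.706.
Half-width: 1.706 × 0.76 = 1.296.
6.27 − 1.296 = 4.974; 6.27 + 1.296 = 7.566.

[4.974, 7.566]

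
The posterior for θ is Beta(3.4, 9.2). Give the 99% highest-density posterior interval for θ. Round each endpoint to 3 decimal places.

[0.030, 0.595]

The posterior is unimodal and skewed, so the HPD interval has equal density at both endpoints and is the shortest 99% interval.
Solving f(0.030) = f(0.595) with F(0.595) − F(0.030) = 0.99 gives [0.030, 0.595].
For comparison, the equal-tailed interval is [0.044, 0.621]; the HPD is narrower and shifted toward the mode.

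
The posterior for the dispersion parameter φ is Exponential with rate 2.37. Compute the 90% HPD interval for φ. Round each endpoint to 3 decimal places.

The exponential density is strictly decreasing on [0, ∞), so the HPD interval is anchored at 0: [0, q] with P(φ ≤ q) = 0.90.
q = −ln(1 − 0.90) / 2.37 = 2.3026 / 2.37 = 0.972.

[0.000, 0.972]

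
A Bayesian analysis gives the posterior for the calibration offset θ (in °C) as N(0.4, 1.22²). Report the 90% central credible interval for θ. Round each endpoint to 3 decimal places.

[-1.607, 2.407]

The posterior is symmetric, so the 90% equal-tailed interval is θ = 0.4 ± z·1.22 with z = 1.645.
Half-width: 1.645 × 1.22 = 2.007.
0.4 − 2.007 = -1.607; 0.4 + 2.007 = 2.407.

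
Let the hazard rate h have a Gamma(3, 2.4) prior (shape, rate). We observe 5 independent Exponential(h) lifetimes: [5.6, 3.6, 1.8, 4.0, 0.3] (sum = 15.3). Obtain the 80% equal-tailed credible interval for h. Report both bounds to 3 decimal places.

[0.263, 0.665]

Posterior: Gamma(3+5, 2.4+15.3) = Gamma(8, 17.7) (shape, rate).
Equal-tailed 80% interval: Gamma(8, 17.7) quantiles at 0.1 and 0.9.
Posterior mean ≈ 0.452, SD ≈ 0.160; a Normal approximation gives roughly [0.247, 0.657].
Exact: lower = 0.263; upper = 0.665.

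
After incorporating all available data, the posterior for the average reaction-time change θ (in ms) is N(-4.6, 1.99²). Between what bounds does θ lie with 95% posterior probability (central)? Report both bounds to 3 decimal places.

The posterior is symmetric, so the 95% equal-tailed interval is θ = -4.6 ± z·1.99 with z = 1.960.
Half-width: 1.960 × 1.99 = 3.900.
-4.6 − 3.900 = -8.500; -4.6 + 3.900 = -0.700.

[-8.500, -0.700]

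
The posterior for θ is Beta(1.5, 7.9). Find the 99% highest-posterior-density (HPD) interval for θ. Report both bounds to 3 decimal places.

The posterior is unimodal and skewed, so the HPD interval has equal density at both endpoints and is the shortest 99% interval.
Solving f(0.000) = f(0.502) with F(0.502) − F(0.000) = 0.99 gives [0.000, 0.502].
For comparison, the equal-tailed interval is [0.004, 0.546]; the HPD is narrower and shifted toward the mode.

[0.000, 0.502]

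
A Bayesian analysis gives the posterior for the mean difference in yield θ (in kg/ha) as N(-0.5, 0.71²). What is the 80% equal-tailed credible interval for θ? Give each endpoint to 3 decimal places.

[-1.410, 0.410]

The posterior is symmetric, so the 80% equal-tailed interval is θ = -0.5 ± z·0.71 with z = 1.282.
Half-width: 1.282 × 0.71 = 0.910.
-0.5 − 0.910 = -1.410; -0.5 + 0.910 = 0.410.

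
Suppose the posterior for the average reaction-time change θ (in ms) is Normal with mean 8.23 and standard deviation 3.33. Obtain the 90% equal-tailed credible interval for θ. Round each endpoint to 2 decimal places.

The posterior is symmetric, so the 90% equal-tailed interval is θ = 8.23 ± z·3.33 with z = 1.645.
Half-width: 1.645 × 3.33 = 5.48.
8.23 − 5.48 = 2.75; 8.23 + 5.48 = 13.71.

[2.75, 13.71]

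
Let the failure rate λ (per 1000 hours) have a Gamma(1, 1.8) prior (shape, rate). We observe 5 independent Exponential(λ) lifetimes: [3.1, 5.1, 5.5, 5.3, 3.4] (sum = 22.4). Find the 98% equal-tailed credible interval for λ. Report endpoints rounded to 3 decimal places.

[0.074, 0.542]

Posterior: Gamma(1+5, 1.8+22.4) = Gamma(6, 24.2) (shape, rate).
Equal-tailed 98% interval: Gamma(6, 24.2) quantiles at 0.01 and 0.99.
Posterior mean ≈ 0.248, SD ≈ 0.101; a Normal approximation gives roughly [0.012, 0.483].
Exact: lower = 0.074; upper = 0.542.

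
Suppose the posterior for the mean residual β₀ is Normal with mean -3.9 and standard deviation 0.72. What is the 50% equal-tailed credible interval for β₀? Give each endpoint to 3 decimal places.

The posterior is symmetric, so the 50% equal-tailed interval is β₀ = -3.9 ± z·0.72 with z = 0.674.
Half-width: 0.674 × 0.72 = 0.486.
-3.9 − 0.486 = -4.386; -3.9 + 0.486 = -3.414.

[-4.386, -3.414]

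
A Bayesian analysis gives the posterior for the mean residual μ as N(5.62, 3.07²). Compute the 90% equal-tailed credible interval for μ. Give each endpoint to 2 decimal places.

The posterior is symmetric, so the 90% equal-tailed interval is μ = 5.62 ± z·3.07 with z = 1.645.
Half-width: 1.645 × 3.07 = 5.05.
5.62 − 5.05 = 0.57; 5.62 + 5.05 = 10.67.

[0.57, 10.67]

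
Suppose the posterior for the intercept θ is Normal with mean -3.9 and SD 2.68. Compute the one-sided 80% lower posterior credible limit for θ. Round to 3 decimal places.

Need L with P(θ ≥ L) = 0.80: L = -3.9 − z_{0.2}·2.68.
z = 0.842; L = -3.9 − 0.842 × 2.68 = -6.156.

-6.156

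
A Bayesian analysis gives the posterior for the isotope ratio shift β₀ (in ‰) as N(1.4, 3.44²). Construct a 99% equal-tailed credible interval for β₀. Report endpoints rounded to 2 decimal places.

[-7.46, 10.26]

The posterior is symmetric, so the 99% equal-tailed interval is β₀ = 1.4 ± z·3.44 with z = 2.576.
Half-width: 2.576 × 3.44 = 8.86.
1.4 − 8.86 = -7.46; 1.4 + 8.86 = 10.26.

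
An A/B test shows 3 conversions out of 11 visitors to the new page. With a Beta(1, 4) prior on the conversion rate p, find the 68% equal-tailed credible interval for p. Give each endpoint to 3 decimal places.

[0.144, 0.356]

Posterior: Beta(1+3, 4+8) = Beta(4, 12).
Equal-tailed 68% interval: the 0.16 and 0.84 quantiles of Beta(4, 12).
Posterior mean ≈ 0.250, SD ≈ 0.105; a Normal approximation gives roughly [0.146, 0.354].
Exact: F⁻¹(0.16) = 0.144; F⁻¹(0.84) = 0.356.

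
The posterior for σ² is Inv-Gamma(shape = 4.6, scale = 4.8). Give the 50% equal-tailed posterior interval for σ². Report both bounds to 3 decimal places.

Inverse-Gamma(4.6, 4.8) quantiles: F⁻¹(0.25) and F⁻¹(0.75).
Equivalently, 1/σ² ~ Gamma(4.6, rate = 4.8); invert its 0.75 and 0.25 quantiles.
Posterior mean ≈ 1.333, SD ≈ 0.827; a Normal approximation gives roughly [0.776, 1.891].
Exact: lower = 0.826; upper = 1.583.

[0.826, 1.583]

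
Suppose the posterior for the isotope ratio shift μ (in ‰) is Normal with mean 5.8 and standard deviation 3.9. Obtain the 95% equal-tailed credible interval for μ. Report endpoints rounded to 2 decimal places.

[-1.84, 13.44]

The posterior is symmetric, so the 95% equal-tailed interval is μ = 5.8 ± z·3.9 with z = 1.960.
Half-width: 1.960 × 3.9 = 7.64.
5.8 − 7.64 = -1.84; 5.8 + 7.64 = 13.44.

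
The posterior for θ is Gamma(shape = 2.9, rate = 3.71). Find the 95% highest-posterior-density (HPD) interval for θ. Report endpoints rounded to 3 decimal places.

[0.073, 1.682]

The posterior is unimodal and skewed, so the HPD interval has equal density at both endpoints and is the shortest 95% interval.
Solving f(0.073) = f(1.682) with F(1.682) − F(0.073) = 0.95 gives [0.073, 1.682].
For comparison, the equal-tailed interval is [0.155, 1.904]; the HPD is narrower and shifted toward the mode.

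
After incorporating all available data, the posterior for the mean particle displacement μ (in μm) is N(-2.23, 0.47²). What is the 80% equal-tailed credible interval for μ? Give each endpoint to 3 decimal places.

[-2.832, -1.628]

The posterior is symmetric, so the 80% equal-tailed interval is μ = -2.23 ± z·0.47 with z = 1.282.
Half-width: 1.282 × 0.47 = 0.602.
-2.23 − 0.602 = -2.832; -2.23 + 0.602 = -1.628.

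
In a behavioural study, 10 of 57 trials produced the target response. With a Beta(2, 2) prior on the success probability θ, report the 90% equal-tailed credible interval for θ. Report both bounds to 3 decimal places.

[0.120, 0.285]

Posterior: Beta(2+10, 2+47) = Beta(12, 49).
Equal-tailed 90% interval: the 0.05 and 0.95 quantiles of Beta(12, 49).
Posterior mean ≈ 0.197, SD ≈ 0.050; a Normal approximation gives roughly [0.114, 0.280].
Exact: F⁻¹(0.05) = 0.120; F⁻¹(0.95) = 0.285.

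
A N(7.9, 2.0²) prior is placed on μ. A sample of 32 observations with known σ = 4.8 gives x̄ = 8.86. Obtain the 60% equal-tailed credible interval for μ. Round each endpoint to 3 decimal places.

Posterior precision = 1/2.0² + 32/4.8² = 0.2500 + 1.3889 = 1.6389, so posterior SD = 0.7811.
Posterior mean = (7.9/2.0² + 32·8.86/4.8²) / 1.6389 = 8.7136.
Interval: 8.7136 ± 0.842 × 0.7811 → [8.056, 9.371].

[8.056, 9.371]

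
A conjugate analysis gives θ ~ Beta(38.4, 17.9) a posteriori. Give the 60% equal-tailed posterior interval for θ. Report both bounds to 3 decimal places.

Posterior: Beta(38.4, 17.9).
Equal-tailed 60% interval: the 0.2 and 0.8 quantiles of Beta(38.4, 17.9).
Posterior mean ≈ 0.682, SD ≈ 0.062; a Normal approximation gives roughly [0.630, 0.734].
Exact: F⁻¹(0.2) = 0.630; F⁻¹(0.8) = 0.735.

[0.630, 0.735]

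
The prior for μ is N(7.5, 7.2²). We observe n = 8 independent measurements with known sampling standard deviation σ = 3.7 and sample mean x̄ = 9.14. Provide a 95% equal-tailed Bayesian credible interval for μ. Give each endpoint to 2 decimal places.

[6.56, 11.61]

Posterior precision = 1/7.2² + 8/3.7² = 0.0193 + 0.5844 = 0.6037, so posterior SD = 1.2871.
Posterior mean = (7.5/7.2² + 8·9.14/3.7²) / 0.6037 = 9.0876.
Interval: 9.0876 ± 1.960 × 1.2871 → [6.56, 11.61].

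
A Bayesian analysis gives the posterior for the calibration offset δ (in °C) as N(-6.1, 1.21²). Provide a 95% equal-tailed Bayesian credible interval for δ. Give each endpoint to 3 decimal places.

[-8.472, -3.728]

The posterior is symmetric, so the 95% equal-tailed interval is δ = -6.1 ± z·1.21 with z = 1.960.
Half-width: 1.960 × 1.21 = 2.372.
-6.1 − 2.372 = -8.472; -6.1 + 2.372 = -3.728.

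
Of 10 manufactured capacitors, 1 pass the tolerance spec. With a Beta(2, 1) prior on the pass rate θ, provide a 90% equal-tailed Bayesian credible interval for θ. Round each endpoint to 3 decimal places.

Posterior: Beta(2+1, 1+9) = Beta(3, 10).
Equal-tailed 90% interval: the 0.05 and 0.95 quantiles of Beta(3, 10).
Posterior mean ≈ 0.231, SD ≈ 0.113; a Normal approximation gives roughly [0.046, 0.416].
Exact: F⁻¹(0.05) = 0.072; F⁻¹(0.95) = 0.438.

[0.072, 0.438]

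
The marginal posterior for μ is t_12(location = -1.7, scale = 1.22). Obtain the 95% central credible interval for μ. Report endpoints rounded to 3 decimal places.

[-4.358, 0.958]

The t_12 distribution is symmetric; the 95% interval is -1.7 ± t·1.22 with t_{0.975,12} = 2.179.
Half-width: 2.179 × 1.22 = 2.658.
-1.7 − 2.658 = -4.358; -1.7 + 2.658 = 0.958.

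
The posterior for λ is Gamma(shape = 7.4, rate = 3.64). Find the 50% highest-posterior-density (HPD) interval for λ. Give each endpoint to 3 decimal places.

The posterior is unimodal and skewed, so the HPD interval has equal density at both endpoints and is the shortest 50% interval.
Solving f(1.325) = f(2.277) with F(2.277) − F(1.325) = 0.50 gives [1.325, 2.277].
For comparison, the equal-tailed interval is [1.492, 2.475]; the HPD is narrower and shifted toward the mode.

[1.325, 2.277]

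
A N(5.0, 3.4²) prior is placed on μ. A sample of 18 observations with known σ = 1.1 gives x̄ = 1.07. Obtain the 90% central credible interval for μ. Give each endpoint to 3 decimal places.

Posterior precision = 1/3.4² + 18/1.1² = 0.0865 + 14.8760 = 14.9625, so posterior SD = 0.2585.
Posterior mean = (5.0/3.4² + 18·1.07/1.1²) / 14.9625 = 1.0927.
Interval: 1.0927 ± 1.645 × 0.2585 → [0.667, 1.518].

[0.667, 1.518]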